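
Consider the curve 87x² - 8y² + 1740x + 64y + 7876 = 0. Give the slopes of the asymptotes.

Group: 87(x² + 20x) -8(y² - 8y) = -7876
Complete the square: 87(x + 10)² -8(y - 4)² = -7876 + 8700 - 128 = 696
Divide by 696: (x + 10)²/8 - (y - 4)²/87 = 1
Hyperbola, center (-10, 4), transverse axis horizontal; a² = 8, b² = 87.
For a horizontal hyperbola the asymptotes have slope ±b/a.
Here that is ±√87/2√2 = ±√174/4.

√174/4 and -√174/4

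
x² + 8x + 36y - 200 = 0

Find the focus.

(-4, -3)

Only x is squared. Complete the square in x: (x + 4)² = -36(y - 6).
Vertex (-4, 6); 4p = -36 so p = -9. Opens down.
Focus is p units from the vertex along the axis: (h, k + p).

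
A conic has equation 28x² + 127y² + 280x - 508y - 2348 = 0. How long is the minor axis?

Rearranging, 28(x² + 10x) + 127(y² - 4y) = 2348.
28(x + 5)² + 127(y - 2)² = 2348 + 700 + 508 = 3556
Dividing both sides by 3556: (x + 5)²/127 + (y - 2)²/28 = 1
Ellipse, center (-5, 2), major axis horizontal; a² = 127, b² = 28.
b² = 28 so b = 2√7; the minor axis has length 2b = 4√7.

4√7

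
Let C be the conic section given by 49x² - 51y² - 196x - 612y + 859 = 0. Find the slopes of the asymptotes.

7√51/51 and -7√51/51

Rearranging, 49(x² - 4x) -51(y² + 12y) = -859.
Completing the square gives 49(x - 2)² -51(y + 6)² = -859 + 196 - 1836 = -2499.
Divide through by -2499 to get (y + 6)²/49 - (x - 2)²/51 = 1.
Hyperbola, center (2, -6), transverse axis vertical; a² = 49, b² = 51.
For a vertical hyperbola the asymptotes have slope ±a/b.
Here that is ±7/√51 = ±7√51/51.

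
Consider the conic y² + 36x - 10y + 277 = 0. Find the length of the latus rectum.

36

Only y is squared. Complete the square in y: (y - 5)² = -36(x + 7).
Vertex (-7, 5); 4p = -36 so p = -9. Opens left.
Latus rectum length = |4p| = 36.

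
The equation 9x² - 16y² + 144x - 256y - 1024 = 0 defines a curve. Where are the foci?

9(x² + 16x) -16(y² + 16y) = 1024
Complete the square: 9(x + 8)² -16(y + 8)² = 1024 + 576 - 1024 = 576
Divide by 576: (x + 8)²/64 - (y + 8)²/36 = 1
Hyperbola, center (-8, -8), transverse axis horizontal; a² = 64, b² = 36.
c² = a² + b² = 64 + 36 = 100, so c = 10.
Foci lie on the horizontal axis through the center: (h ± c, k).

(-18, -8) and (2, -8)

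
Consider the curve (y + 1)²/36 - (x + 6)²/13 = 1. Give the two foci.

Center (-6, -1). The positive term is the y-term, so the transverse axis is vertical; a² = 36, b² = 13.
c² = a² + b² = 36 + 13 = 49, so c = 7.
Foci lie on the vertical axis through the center: (h, k ± c).

(-6, -8) and (-6, 6)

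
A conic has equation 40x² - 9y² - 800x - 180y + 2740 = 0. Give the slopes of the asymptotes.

2√10/3 and -2√10/3

Group: 40(x² - 20x) -9(y² + 20y) = -2740
Completing the square gives 40(x - 10)² -9(y + 10)² = -2740 + 4000 - 900 = 360.
Divide by 360: (x - 10)²/9 - (y + 10)²/40 = 1
Hyperbola, center (10, -10), transverse axis horizontal; a² = 9, b² = 40.
For a horizontal hyperbola the asymptotes have slope ±b/a.
Here that is ±2√10/3.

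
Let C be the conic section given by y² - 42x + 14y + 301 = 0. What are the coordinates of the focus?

Only y is squared. Complete the square in y: (y + 7)² = 42(x - 6).
Vertex (6, -7); 4p = 42 so p = 21/2. Opens right.
Focus is p units from the vertex along the axis: (h + p, k).

(33/2, -7)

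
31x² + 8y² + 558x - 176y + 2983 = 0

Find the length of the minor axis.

8

Group: 31(x² + 18x) + 8(y² - 22y) = -2983
Complete the square in x and y: 31(x + 9)² + 8(y - 11)² = -2983 + 2511 + 968 = 496
Dividing both sides by 496: (x + 9)²/16 + (y - 11)²/62 = 1
Ellipse, center (-9, 11), major axis vertical; a² = 62, b² = 16.
b² = 16 so b = 4; the minor axis has length 2b = 8.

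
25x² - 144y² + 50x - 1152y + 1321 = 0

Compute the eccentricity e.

e = 13/5

Group: 25(x² + 2x) -144(y² + 8y) = -1321
Complete the square in x and y: 25(x + 1)² -144(y + 4)² = -1321 + 25 - 2304 = -3600
Divide by -3600: (y + 4)²/25 - (x + 1)²/144 = 1
Hyperbola, center (-1, -4), transverse axis vertical; a² = 25, b² = 144.
c² = a² + b² = 169, so c = 13.
e = c/a = 13/5.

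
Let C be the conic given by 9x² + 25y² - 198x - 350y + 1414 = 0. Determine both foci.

(3, 7) and (19, 7)

9(x² - 22x) + 25(y² - 14y) = -1414
9(x - 11)² + 25(y - 7)² = -1414 + 1089 + 1225 = 900
Divide by 900: (x - 11)²/100 + (y - 7)²/36 = 1
Ellipse, center (11, 7), major axis horizontal; a² = 100, b² = 36.
c² = a² - b² = 100 - 36 = 64, so c = 8.
Foci lie on the horizontal axis through the center: (h ± c, k).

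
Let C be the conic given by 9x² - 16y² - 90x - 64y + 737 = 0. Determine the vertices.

(5, -8) and (5, 4)

Group the x- and y-terms: 9(x² - 10x) -16(y² + 4y) = -737
Completing the square gives 9(x - 5)² -16(y + 2)² = -737 + 225 - 64 = -576.
Dividing both sides by -576: (y + 2)²/36 - (x - 5)²/64 = 1
Hyperbola, center (5, -2), transverse axis vertical; a² = 36, b² = 64.
a = 6. Vertices at (h, k ± a).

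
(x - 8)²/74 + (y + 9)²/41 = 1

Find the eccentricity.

Center (8, -9). The larger denominator 74 sits under the x-term, so the major axis is horizontal; a² = 74, b² = 41.
c² = a² - b² = 33, so c = √33.
e = c/a = √33/√74 = √2442/74.

e = √2442/74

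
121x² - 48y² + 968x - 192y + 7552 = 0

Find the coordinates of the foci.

Group the x- and y-terms: 121(x² + 8x) -48(y² + 4y) = -7552
Completing the square gives 121(x + 4)² -48(y + 2)² = -7552 + 1936 - 192 = -5808.
Divide by -5808: (y + 2)²/121 - (x + 4)²/48 = 1
Hyperbola, center (-4, -2), transverse axis vertical; a² = 121, b² = 48.
c² = a² + b² = 121 + 48 = 169, so c = 13.
Foci lie on the vertical axis through the center: (h, k ± c).

(-4, -15) and (-4, 11)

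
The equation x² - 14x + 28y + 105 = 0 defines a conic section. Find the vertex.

Only x is squared. Complete the square in x: (x - 7)² = -28(y + 2).
Vertex (7, -2); 4p = -28 so p = -7. Opens down.

(7, -2)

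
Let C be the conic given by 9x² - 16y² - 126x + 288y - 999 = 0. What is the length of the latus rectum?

9/2

Group: 9(x² - 14x) -16(y² - 18y) = 999
Completing the square gives 9(x - 7)² -16(y - 9)² = 999 + 441 - 1296 = 144.
Divide through by 144 to get (x - 7)²/16 - (y - 9)²/9 = 1.
Hyperbola, center (7, 9), transverse axis horizontal; a² = 16, b² = 9.
Latus rectum length = 2b²/a = 2·9/4 = 9/2.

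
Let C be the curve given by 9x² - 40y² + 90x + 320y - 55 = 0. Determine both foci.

(-5, -3) and (-5, 11)

Group the x- and y-terms: 9(x² + 10x) -40(y² - 8y) = 55
Complete the square: 9(x + 5)² -40(y - 4)² = 55 + 225 - 640 = -360
Divide by -360: (y - 4)²/9 - (x + 5)²/40 = 1
Hyperbola, center (-5, 4), transverse axis vertical; a² = 9, b² = 40.
c² = a² + b² = 9 + 40 = 49, so c = 7.
Foci lie on the vertical axis through the center: (h, k ± c).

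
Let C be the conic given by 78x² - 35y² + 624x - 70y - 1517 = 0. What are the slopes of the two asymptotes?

Group the x- and y-terms: 78(x² + 8x) -35(y² + 2y) = 1517
78(x + 4)² -35(y + 1)² = 1517 + 1248 - 35 = 2730
Dividing both sides by 2730: (x + 4)²/35 - (y + 1)²/78 = 1
Hyperbola, center (-4, -1), transverse axis horizontal; a² = 35, b² = 78.
For a horizontal hyperbola the asymptotes have slope ±b/a.
Here that is ±√78/√35 = ±√2730/35.

√2730/35 and -√2730/35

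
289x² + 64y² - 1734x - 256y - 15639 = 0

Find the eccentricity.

e = 15/17

Rearranging, 289(x² - 6x) + 64(y² - 4y) = 15639.
Complete the square in x and y: 289(x - 3)² + 64(y - 2)² = 15639 + 2601 + 256 = 18496
Dividing both sides by 18496: (x - 3)²/64 + (y - 2)²/289 = 1
Ellipse, center (3, 2), major axis vertical; a² = 289, b² = 64.
c² = a² - b² = 225, so c = 15.
e = c/a = 15/17.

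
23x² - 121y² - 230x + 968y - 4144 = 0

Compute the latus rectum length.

46/11

Collect terms: 23(x² - 10x) -121(y² - 8y) = 4144
23(x - 5)² -121(y - 4)² = 4144 + 575 - 1936 = 2783
Divide by 2783: (x - 5)²/121 - (y - 4)²/23 = 1
Hyperbola, center (5, 4), transverse axis horizontal; a² = 121, b² = 23.
Latus rectum length = 2b²/a = 2·23/11 = 46/11.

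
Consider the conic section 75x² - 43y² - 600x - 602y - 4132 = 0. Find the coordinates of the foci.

(4 - √118, -7) and (4 + √118, -7)

Rearranging, 75(x² - 8x) -43(y² + 14y) = 4132.
Completing the square gives 75(x - 4)² -43(y + 7)² = 4132 + 1200 - 2107 = 3225.
Divide through by 3225 to get (x - 4)²/43 - (y + 7)²/75 = 1.
Hyperbola, center (4, -7), transverse axis horizontal; a² = 43, b² = 75.
c² = a² + b² = 43 + 75 = 118, so c = √118.
Foci lie on the horizontal axis through the center: (h ± c, k).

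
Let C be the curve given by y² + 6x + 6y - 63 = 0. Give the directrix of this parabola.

Only y is squared. Complete the square in y: (y + 3)² = -6(x - 12).
Vertex (12, -3); 4p = -6 so p = -3/2. Opens left.
Directrix is the vertical line x = h − p = 12 − (-3/2) = 27/2.

x = 27/2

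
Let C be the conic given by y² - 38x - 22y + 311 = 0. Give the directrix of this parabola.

Only y is squared. Complete the square in y: (y - 11)² = 38(x - 5).
Vertex (5, 11); 4p = 38 so p = 19/2. Opens right.
Directrix is the vertical line x = h − p = 5 − (19/2) = -9/2.

x = -9/2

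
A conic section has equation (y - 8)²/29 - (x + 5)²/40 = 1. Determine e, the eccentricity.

Center (-5, 8). The positive term is the y-term, so the transverse axis is vertical; a² = 29, b² = 40.
c² = a² + b² = 69, so c = √69.
e = c/a = √69/√29 = √2001/29.

e = √2001/29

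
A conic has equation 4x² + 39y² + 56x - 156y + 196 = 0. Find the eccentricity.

e = √1365/39

4(x² + 14x) + 39(y² - 4y) = -196
Completing the square gives 4(x + 7)² + 39(y - 2)² = -196 + 196 + 156 = 156.
Divide through by 156 to get (x + 7)²/39 + (y - 2)²/4 = 1.
Ellipse, center (-7, 2), major axis horizontal; a² = 39, b² = 4.
c² = a² - b² = 35, so c = √35.
e = c/a = √35/√39 = √1365/39.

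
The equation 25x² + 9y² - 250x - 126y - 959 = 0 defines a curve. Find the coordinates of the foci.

25(x² - 10x) + 9(y² - 14y) = 959
25(x - 5)² + 9(y - 7)² = 959 + 625 + 441 = 2025
Divide by 2025: (x - 5)²/81 + (y - 7)²/225 = 1
Ellipse, center (5, 7), major axis vertical; a² = 225, b² = 81.
c² = a² - b² = 225 - 81 = 144, so c = 12.
Foci lie on the vertical axis through the center: (h, k ± c).

(5, -5) and (5, 19)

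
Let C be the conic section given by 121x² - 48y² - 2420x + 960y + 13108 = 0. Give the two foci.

Group: 121(x² - 20x) -48(y² - 20y) = -13108
121(x - 10)² -48(y - 10)² = -13108 + 12100 - 4800 = -5808
Divide through by -5808 to get (y - 10)²/121 - (x - 10)²/48 = 1.
Hyperbola, center (10, 10), transverse axis vertical; a² = 121, b² = 48.
c² = a² + b² = 121 + 48 = 169, so c = 13.
Foci lie on the vertical axis through the center: (h, k ± c).

(10, -3) and (10, 23)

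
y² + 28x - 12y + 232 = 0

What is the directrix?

x = 0

Only y is squared. Complete the square in y: (y - 6)² = -28(x + 7).
Vertex (-7, 6); 4p = -28 so p = -7. Opens left.
Directrix is the vertical line x = h − p = -7 − (-7) = 0.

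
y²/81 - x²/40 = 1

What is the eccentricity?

Center (0, 0). The positive term is the y-term, so the transverse axis is vertical; a² = 81, b² = 40.
c² = a² + b² = 121, so c = 11.
e = c/a = 11/9.

e = 11/9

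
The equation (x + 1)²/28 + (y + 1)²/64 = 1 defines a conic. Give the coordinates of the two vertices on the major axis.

(-1, -9) and (-1, 7)

Center (-1, -1). The larger denominator 64 sits under the y-term, so the major axis is vertical; a² = 64, b² = 28.
a = 8. Vertices at (h, k ± a).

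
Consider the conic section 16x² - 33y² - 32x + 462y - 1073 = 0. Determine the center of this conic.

Collect terms: 16(x² - 2x) -33(y² - 14y) = 1073
Complete the square in x and y: 16(x - 1)² -33(y - 7)² = 1073 + 16 - 1617 = -528
Dividing both sides by -528: (y - 7)²/16 - (x - 1)²/33 = 1
Hyperbola with center (1, 7).

(1, 7)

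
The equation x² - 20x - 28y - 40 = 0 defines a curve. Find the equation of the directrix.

y = -12

Only x is squared. Complete the square in x: (x - 10)² = 28(y + 5).
Vertex (10, -5); 4p = 28 so p = 7. Opens up.
Directrix is the horizontal line y = k − p = -5 − (7) = -12.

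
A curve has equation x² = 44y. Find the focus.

(0, 11)

Vertex (0, 0); 4p = 44 so p = 11. Opens up.
Focus is p units from the vertex along the axis: (h, k + p).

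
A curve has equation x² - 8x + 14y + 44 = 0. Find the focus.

Only x is squared. Complete the square in x: (x - 4)² = -14(y + 2).
Vertex (4, -2); 4p = -14 so p = -7/2. Opens down.
Focus is p units from the vertex along the axis: (h, k + p).

(4, -11/2)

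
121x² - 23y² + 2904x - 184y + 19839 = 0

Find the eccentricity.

121(x² + 24x) -23(y² + 8y) = -19839
Completing the square gives 121(x + 12)² -23(y + 4)² = -19839 + 17424 - 368 = -2783.
Divide by -2783: (y + 4)²/121 - (x + 12)²/23 = 1
Hyperbola, center (-12, -4), transverse axis vertical; a² = 121, b² = 23.
c² = a² + b² = 144, so c = 12.
e = c/a = 12/11.

e = 12/11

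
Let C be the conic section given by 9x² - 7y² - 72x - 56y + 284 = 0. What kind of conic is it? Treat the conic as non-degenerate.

hyperbola

No xy term. Coefficients of x² and y² are A = 9, C = -7.
A and C have opposite signs ⇒ hyperbola.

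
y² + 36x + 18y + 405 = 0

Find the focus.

Only y is squared. Complete the square in y: (y + 9)² = -36(x + 9).
Vertex (-9, -9); 4p = -36 so p = -9. Opens left.
Focus is p units from the vertex along the axis: (h + p, k).

(-18, -9)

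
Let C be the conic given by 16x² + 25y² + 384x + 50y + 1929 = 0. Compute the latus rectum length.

Rearranging, 16(x² + 24x) + 25(y² + 2y) = -1929.
16(x + 12)² + 25(y + 1)² = -1929 + 2304 + 25 = 400
Dividing both sides by 400: (x + 12)²/25 + (y + 1)²/16 = 1
Ellipse, center (-12, -1), major axis horizontal; a² = 25, b² = 16.
Latus rectum length = 2b²/a = 2·16/5 = 32/5.

32/5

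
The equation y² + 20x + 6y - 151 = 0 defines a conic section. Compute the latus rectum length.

20

Only y is squared. Complete the square in y: (y + 3)² = -20(x - 8).
Vertex (8, -3); 4p = -20 so p = -5. Opens left.
Latus rectum length = |4p| = 20.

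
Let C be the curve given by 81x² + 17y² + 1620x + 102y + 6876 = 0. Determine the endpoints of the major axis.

(-10, -12) and (-10, 6)

Group the x- and y-terms: 81(x² + 20x) + 17(y² + 6y) = -6876
Completing the square gives 81(x + 10)² + 17(y + 3)² = -6876 + 8100 + 153 = 1377.
Dividing both sides by 1377: (x + 10)²/17 + (y + 3)²/81 = 1
Ellipse, center (-10, -3), major axis vertical; a² = 81, b² = 17.
a = 9. Vertices at (h, k ± a).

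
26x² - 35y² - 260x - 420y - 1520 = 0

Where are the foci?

Rearranging, 26(x² - 10x) -35(y² + 12y) = 1520.
Completing the square gives 26(x - 5)² -35(y + 6)² = 1520 + 650 - 1260 = 910.
Dividing both sides by 910: (x - 5)²/35 - (y + 6)²/26 = 1
Hyperbola, center (5, -6), transverse axis horizontal; a² = 35, b² = 26.
c² = a² + b² = 35 + 26 = 61, so c = √61.
Foci lie on the horizontal axis through the center: (h ± c, k).

(5 - √61, -6) and (5 + √61, -6)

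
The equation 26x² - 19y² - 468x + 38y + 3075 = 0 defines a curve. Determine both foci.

(9, 1 - 3√10) and (9, 1 + 3√10)

Group: 26(x² - 18x) -19(y² - 2y) = -3075
Complete the square: 26(x - 9)² -19(y - 1)² = -3075 + 2106 - 19 = -988
Divide through by -988 to get (y - 1)²/52 - (x - 9)²/38 = 1.
Hyperbola, center (9, 1), transverse axis vertical; a² = 52, b² = 38.
c² = a² + b² = 52 + 38 = 90, so c = 3√10.
Foci lie on the vertical axis through the center: (h, k ± c).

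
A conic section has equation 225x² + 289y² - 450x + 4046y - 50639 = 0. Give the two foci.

225(x² - 2x) + 289(y² + 14y) = 50639
Complete the square in x and y: 225(x - 1)² + 289(y + 7)² = 50639 + 225 + 14161 = 65025
Dividing both sides by 65025: (x - 1)²/289 + (y + 7)²/225 = 1
Ellipse, center (1, -7), major axis horizontal; a² = 289, b² = 225.
c² = a² - b² = 289 - 225 = 64, so c = 8.
Foci lie on the horizontal axis through the center: (h ± c, k).

(-7, -7) and (9, -7)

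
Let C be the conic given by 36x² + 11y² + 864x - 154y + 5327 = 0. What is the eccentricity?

e = 5/6

Collect terms: 36(x² + 24x) + 11(y² - 14y) = -5327
Completing the square gives 36(x + 12)² + 11(y - 7)² = -5327 + 5184 + 539 = 396.
Divide through by 396 to get (x + 12)²/11 + (y - 7)²/36 = 1.
Ellipse, center (-12, 7), major axis vertical; a² = 36, b² = 11.
c² = a² - b² = 25, so c = 5.
e = c/a = 5/6.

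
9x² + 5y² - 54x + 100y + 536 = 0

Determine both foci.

(3, -12) and (3, -8)

Collect terms: 9(x² - 6x) + 5(y² + 20y) = -536
9(x - 3)² + 5(y + 10)² = -536 + 81 + 500 = 45
Divide by 45: (x - 3)²/5 + (y + 10)²/9 = 1
Ellipse, center (3, -10), major axis vertical; a² = 9, b² = 5.
c² = a² - b² = 9 - 5 = 4, so c = 2.
Foci lie on the vertical axis through the center: (h, k ± c).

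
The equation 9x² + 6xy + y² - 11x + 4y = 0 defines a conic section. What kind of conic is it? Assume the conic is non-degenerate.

parabola

A = 9, B = 6, C = 1.
Discriminant B² − 4AC = 6² − 4·9·1 = 0.
B² − 4AC = 0 ⇒ parabola.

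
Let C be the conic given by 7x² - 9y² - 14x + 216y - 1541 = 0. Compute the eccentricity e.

Group: 7(x² - 2x) -9(y² - 24y) = 1541
Complete the square in x and y: 7(x - 1)² -9(y - 12)² = 1541 + 7 - 1296 = 252
Divide by 252: (x - 1)²/36 - (y - 12)²/28 = 1
Hyperbola, center (1, 12), transverse axis horizontal; a² = 36, b² = 28.
c² = a² + b² = 64, so c = 8.
e = c/a = 8/6 = 4/3.

e = 4/3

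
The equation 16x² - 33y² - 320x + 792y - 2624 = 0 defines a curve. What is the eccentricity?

e = 7/4

16(x² - 20x) -33(y² - 24y) = 2624
Completing the square gives 16(x - 10)² -33(y - 12)² = 2624 + 1600 - 4752 = -528.
Divide by -528: (y - 12)²/16 - (x - 10)²/33 = 1
Hyperbola, center (10, 12), transverse axis vertical; a² = 16, b² = 33.
c² = a² + b² = 49, so c = 7.
e = c/a = 7/4.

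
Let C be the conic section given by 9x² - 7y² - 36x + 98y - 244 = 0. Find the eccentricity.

e = 4/3

Rearranging, 9(x² - 4x) -7(y² - 14y) = 244.
Complete the square in x and y: 9(x - 2)² -7(y - 7)² = 244 + 36 - 343 = -63
Divide through by -63 to get (y - 7)²/9 - (x - 2)²/7 = 1.
Hyperbola, center (2, 7), transverse axis vertical; a² = 9, b² = 7.
c² = a² + b² = 16, so c = 4.
e = c/a = 4/3.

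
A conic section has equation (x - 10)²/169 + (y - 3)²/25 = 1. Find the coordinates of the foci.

Center (10, 3). The larger denominator 169 sits under the x-term, so the major axis is horizontal; a² = 169, b² = 25.
c² = a² - b² = 169 - 25 = 144, so c = 12.
Foci lie on the horizontal axis through the center: (h ± c, k).

(-2, 3) and (22, 3)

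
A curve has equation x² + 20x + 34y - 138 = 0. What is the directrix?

Only x is squared. Complete the square in x: (x + 10)² = -34(y - 7).
Vertex (-10, 7); 4p = -34 so p = -17/2. Opens down.
Directrix is the horizontal line y = k − p = 7 − (-17/2) = 31/2.

y = 31/2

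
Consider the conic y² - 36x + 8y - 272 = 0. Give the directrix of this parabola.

Only y is squared. Complete the square in y: (y + 4)² = 36(x + 8).
Vertex (-8, -4); 4p = 36 so p = 9. Opens right.
Directrix is the vertical line x = h − p = -8 − (9) = -17.

x = -17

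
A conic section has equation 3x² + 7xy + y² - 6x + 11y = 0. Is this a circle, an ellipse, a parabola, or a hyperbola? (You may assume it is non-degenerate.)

hyperbola

A = 3, B = 7, C = 1.
Discriminant B² − 4AC = 7² − 4·3·1 = 37.
B² − 4AC > 0 ⇒ hyperbola.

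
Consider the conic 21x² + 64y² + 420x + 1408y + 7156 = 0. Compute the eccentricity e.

Group the x- and y-terms: 21(x² + 20x) + 64(y² + 22y) = -7156
Complete the square in x and y: 21(x + 10)² + 64(y + 11)² = -7156 + 2100 + 7744 = 2688
Divide by 2688: (x + 10)²/128 + (y + 11)²/42 = 1
Ellipse, center (-10, -11), major axis horizontal; a² = 128, b² = 42.
c² = a² - b² = 86, so c = √86.
e = c/a = √86/8√2 = √43/8.

e = √43/8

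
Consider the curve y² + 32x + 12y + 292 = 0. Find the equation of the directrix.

x = 0

Only y is squared. Complete the square in y: (y + 6)² = -32(x + 8).
Vertex (-8, -6); 4p = -32 so p = -8. Opens left.
Directrix is the vertical line x = h − p = -8 − (-8) = 0.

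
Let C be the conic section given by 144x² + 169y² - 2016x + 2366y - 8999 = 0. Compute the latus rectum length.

288/13

144(x² - 14x) + 169(y² + 14y) = 8999
Completing the square gives 144(x - 7)² + 169(y + 7)² = 8999 + 7056 + 8281 = 24336.
Divide by 24336: (x - 7)²/169 + (y + 7)²/144 = 1
Ellipse, center (7, -7), major axis horizontal; a² = 169, b² = 144.
Latus rectum length = 2b²/a = 2·144/13 = 288/13.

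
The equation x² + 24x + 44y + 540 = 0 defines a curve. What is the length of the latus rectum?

44

Only x is squared. Complete the square in x: (x + 12)² = -44(y + 9).
Vertex (-12, -9); 4p = -44 so p = -11. Opens down.
Latus rectum length = |4p| = 44.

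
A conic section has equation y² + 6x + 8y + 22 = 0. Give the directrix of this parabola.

x = 1/2

Only y is squared. Complete the square in y: (y + 4)² = -6(x + 1).
Vertex (-1, -4); 4p = -6 so p = -3/2. Opens left.
Directrix is the vertical line x = h − p = -1 − (-3/2) = 1/2.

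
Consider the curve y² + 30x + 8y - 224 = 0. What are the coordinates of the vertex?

Only y is squared. Complete the square in y: (y + 4)² = -30(x - 8).
Vertex (8, -4); 4p = -30 so p = -15/2. Opens left.

(8, -4)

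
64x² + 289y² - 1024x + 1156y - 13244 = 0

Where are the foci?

(-7, -2) and (23, -2)

Collect terms: 64(x² - 16x) + 289(y² + 4y) = 13244
Complete the square in x and y: 64(x - 8)² + 289(y + 2)² = 13244 + 4096 + 1156 = 18496
Divide by 18496: (x - 8)²/289 + (y + 2)²/64 = 1
Ellipse, center (8, -2), major axis horizontal; a² = 289, b² = 64.
c² = a² - b² = 289 - 64 = 225, so c = 15.
Foci lie on the horizontal axis through the center: (h ± c, k).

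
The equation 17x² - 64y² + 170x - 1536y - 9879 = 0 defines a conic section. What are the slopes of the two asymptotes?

Rearranging, 17(x² + 10x) -64(y² + 24y) = 9879.
17(x + 5)² -64(y + 12)² = 9879 + 425 - 9216 = 1088
Dividing both sides by 1088: (x + 5)²/64 - (y + 12)²/17 = 1
Hyperbola, center (-5, -12), transverse axis horizontal; a² = 64, b² = 17.
For a horizontal hyperbola the asymptotes have slope ±b/a.
Here that is ±√17/8.

√17/8 and -√17/8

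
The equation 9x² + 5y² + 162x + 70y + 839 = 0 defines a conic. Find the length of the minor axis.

2√15

Group the x- and y-terms: 9(x² + 18x) + 5(y² + 14y) = -839
9(x + 9)² + 5(y + 7)² = -839 + 729 + 245 = 135
Dividing both sides by 135: (x + 9)²/15 + (y + 7)²/27 = 1
Ellipse, center (-9, -7), major axis vertical; a² = 27, b² = 15.
b² = 15 so b = √15; the minor axis has length 2b = 2√15.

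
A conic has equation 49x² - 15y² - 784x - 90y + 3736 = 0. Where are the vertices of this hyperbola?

Rearranging, 49(x² - 16x) -15(y² + 6y) = -3736.
Complete the square: 49(x - 8)² -15(y + 3)² = -3736 + 3136 - 135 = -735
Divide through by -735 to get (y + 3)²/49 - (x - 8)²/15 = 1.
Hyperbola, center (8, -3), transverse axis vertical; a² = 49, b² = 15.
a = 7. Vertices at (h, k ± a).

(8, -10) and (8, 4)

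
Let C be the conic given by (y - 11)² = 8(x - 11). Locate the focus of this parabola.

Vertex (11, 11); 4p = 8 so p = 2. Opens right.
Focus is p units from the vertex along the axis: (h + p, k).

(13, 11)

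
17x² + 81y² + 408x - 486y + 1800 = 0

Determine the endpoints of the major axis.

(-21, 3) and (-3, 3)

Rearranging, 17(x² + 24x) + 81(y² - 6y) = -1800.
Complete the square in x and y: 17(x + 12)² + 81(y - 3)² = -1800 + 2448 + 729 = 1377
Dividing both sides by 1377: (x + 12)²/81 + (y - 3)²/17 = 1
Ellipse, center (-12, 3), major axis horizontal; a² = 81, b² = 17.
a = 9. Vertices at (h ± a, k).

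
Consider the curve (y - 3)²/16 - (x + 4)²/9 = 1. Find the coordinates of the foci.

Center (-4, 3). The positive term is the y-term, so the transverse axis is vertical; a² = 16, b² = 9.
c² = a² + b² = 16 + 9 = 25, so c = 5.
Foci lie on the vertical axis through the center: (h, k ± c).

(-4, -2) and (-4, 8)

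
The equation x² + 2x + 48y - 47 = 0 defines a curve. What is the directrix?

y = 13

Only x is squared. Complete the square in x: (x + 1)² = -48(y - 1).
Vertex (-1, 1); 4p = -48 so p = -12. Opens down.
Directrix is the horizontal line y = k − p = 1 − (-12) = 13.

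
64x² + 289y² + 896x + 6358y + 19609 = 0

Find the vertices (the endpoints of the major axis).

Rearranging, 64(x² + 14x) + 289(y² + 22y) = -19609.
64(x + 7)² + 289(y + 11)² = -19609 + 3136 + 34969 = 18496
Divide by 18496: (x + 7)²/289 + (y + 11)²/64 = 1
Ellipse, center (-7, -11), major axis horizontal; a² = 289, b² = 64.
a = 17. Vertices at (h ± a, k).

(-24, -11) and (10, -11)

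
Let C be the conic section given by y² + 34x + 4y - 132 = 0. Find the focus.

(-9/2, -2)

Only y is squared. Complete the square in y: (y + 2)² = -34(x - 4).
Vertex (4, -2); 4p = -34 so p = -17/2. Opens left.
Focus is p units from the vertex along the axis: (h + p, k).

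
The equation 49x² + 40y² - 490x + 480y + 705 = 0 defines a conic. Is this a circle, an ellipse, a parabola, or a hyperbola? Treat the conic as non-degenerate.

ellipse

No xy term. Coefficients of x² and y² are A = 49, C = 40.
A and C have the same sign but A ≠ C ⇒ ellipse.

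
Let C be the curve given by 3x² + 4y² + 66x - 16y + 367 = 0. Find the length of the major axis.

4

Rearranging, 3(x² + 22x) + 4(y² - 4y) = -367.
Complete the square in x and y: 3(x + 11)² + 4(y - 2)² = -367 + 363 + 16 = 12
Divide by 12: (x + 11)²/4 + (y - 2)²/3 = 1
Ellipse, center (-11, 2), major axis horizontal; a² = 4, b² = 3.
a² = 4 so a = 2; the major axis has length 2a = 4.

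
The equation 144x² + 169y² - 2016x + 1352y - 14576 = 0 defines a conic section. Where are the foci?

Rearranging, 144(x² - 14x) + 169(y² + 8y) = 14576.
144(x - 7)² + 169(y + 4)² = 14576 + 7056 + 2704 = 24336
Dividing both sides by 24336: (x - 7)²/169 + (y + 4)²/144 = 1
Ellipse, center (7, -4), major axis horizontal; a² = 169, b² = 144.
c² = a² - b² = 169 - 144 = 25, so c = 5.
Foci lie on the horizontal axis through the center: (h ± c, k).

(2, -4) and (12, -4)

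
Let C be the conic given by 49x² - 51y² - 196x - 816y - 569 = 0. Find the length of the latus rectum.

102/7

Collect terms: 49(x² - 4x) -51(y² + 16y) = 569
Complete the square in x and y: 49(x - 2)² -51(y + 8)² = 569 + 196 - 3264 = -2499
Divide by -2499: (y + 8)²/49 - (x - 2)²/51 = 1
Hyperbola, center (2, -8), transverse axis vertical; a² = 49, b² = 51.
Latus rectum length = 2b²/a = 2·51/7 = 102/7.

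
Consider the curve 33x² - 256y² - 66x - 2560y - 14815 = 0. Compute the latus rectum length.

33/8

Group the x- and y-terms: 33(x² - 2x) -256(y² + 10y) = 14815
Complete the square in x and y: 33(x - 1)² -256(y + 5)² = 14815 + 33 - 6400 = 8448
Dividing both sides by 8448: (x - 1)²/256 - (y + 5)²/33 = 1
Hyperbola, center (1, -5), transverse axis horizontal; a² = 256, b² = 33.
Latus rectum length = 2b²/a = 2·33/16 = 33/8.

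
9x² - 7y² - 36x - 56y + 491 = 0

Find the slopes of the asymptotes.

3√7/7 and -3√7/7

Collect terms: 9(x² - 4x) -7(y² + 8y) = -491
9(x - 2)² -7(y + 4)² = -491 + 36 - 112 = -567
Divide through by -567 to get (y + 4)²/81 - (x - 2)²/63 = 1.
Hyperbola, center (2, -4), transverse axis vertical; a² = 81, b² = 63.
For a vertical hyperbola the asymptotes have slope ±a/b.
Here that is ±9/3√7 = ±3√7/7.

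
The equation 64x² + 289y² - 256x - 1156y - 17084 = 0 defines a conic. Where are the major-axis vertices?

Collect terms: 64(x² - 4x) + 289(y² - 4y) = 17084
Complete the square: 64(x - 2)² + 289(y - 2)² = 17084 + 256 + 1156 = 18496
Dividing both sides by 18496: (x - 2)²/289 + (y - 2)²/64 = 1
Ellipse, center (2, 2), major axis horizontal; a² = 289, b² = 64.
a = 17. Vertices at (h ± a, k).

(-15, 2) and (19, 2)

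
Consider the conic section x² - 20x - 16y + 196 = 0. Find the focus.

(10, 10)

Only x is squared. Complete the square in x: (x - 10)² = 16(y - 6).
Vertex (10, 6); 4p = 16 so p = 4. Opens up.
Focus is p units from the vertex along the axis: (h, k + p).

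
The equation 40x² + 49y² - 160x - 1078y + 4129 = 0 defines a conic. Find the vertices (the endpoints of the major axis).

(-5, 11) and (9, 11)

Rearranging, 40(x² - 4x) + 49(y² - 22y) = -4129.
Complete the square in x and y: 40(x - 2)² + 49(y - 11)² = -4129 + 160 + 5929 = 1960
Divide by 1960: (x - 2)²/49 + (y - 11)²/40 = 1
Ellipse, center (2, 11), major axis horizontal; a² = 49, b² = 40.
a = 7. Vertices at (h ± a, k).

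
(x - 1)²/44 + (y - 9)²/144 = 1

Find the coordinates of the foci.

(1, -1) and (1, 19)

Center (1, 9). The larger denominator 144 sits under the y-term, so the major axis is vertical; a² = 144, b² = 44.
c² = a² - b² = 144 - 44 = 100, so c = 10.
Foci lie on the vertical axis through the center: (h, k ± c).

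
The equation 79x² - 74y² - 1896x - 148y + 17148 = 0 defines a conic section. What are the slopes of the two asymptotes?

Group the x- and y-terms: 79(x² - 24x) -74(y² + 2y) = -17148
Complete the square in x and y: 79(x - 12)² -74(y + 1)² = -17148 + 11376 - 74 = -5846
Divide by -5846: (y + 1)²/79 - (x - 12)²/74 = 1
Hyperbola, center (12, -1), transverse axis vertical; a² = 79, b² = 74.
For a vertical hyperbola the asymptotes have slope ±a/b.
Here that is ±√79/√74 = ±√5846/74.

√5846/74 and -√5846/74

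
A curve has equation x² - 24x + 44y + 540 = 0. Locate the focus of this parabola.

Only x is squared. Complete the square in x: (x - 12)² = -44(y + 9).
Vertex (12, -9); 4p = -44 so p = -11. Opens down.
Focus is p units from the vertex along the axis: (h, k + p).

(12, -20)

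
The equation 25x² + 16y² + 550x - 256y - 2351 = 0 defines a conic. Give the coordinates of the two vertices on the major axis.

Rearranging, 25(x² + 22x) + 16(y² - 16y) = 2351.
Completing the square gives 25(x + 11)² + 16(y - 8)² = 2351 + 3025 + 1024 = 6400.
Dividing both sides by 6400: (x + 11)²/256 + (y - 8)²/400 = 1
Ellipse, center (-11, 8), major axis vertical; a² = 400, b² = 256.
a = 20. Vertices at (h, k ± a).

(-11, -12) and (-11, 28)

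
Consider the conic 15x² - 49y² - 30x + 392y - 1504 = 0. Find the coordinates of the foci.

(-7, 4) and (9, 4)

Collect terms: 15(x² - 2x) -49(y² - 8y) = 1504
Complete the square in x and y: 15(x - 1)² -49(y - 4)² = 1504 + 15 - 784 = 735
Divide through by 735 to get (x - 1)²/49 - (y - 4)²/15 = 1.
Hyperbola, center (1, 4), transverse axis horizontal; a² = 49, b² = 15.
c² = a² + b² = 49 + 15 = 64, so c = 8.
Foci lie on the horizontal axis through the center: (h ± c, k).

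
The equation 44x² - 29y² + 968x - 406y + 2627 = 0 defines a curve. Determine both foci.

(-11 - √73, -7) and (-11 + √73, -7)

Group the x- and y-terms: 44(x² + 22x) -29(y² + 14y) = -2627
44(x + 11)² -29(y + 7)² = -2627 + 5324 - 1421 = 1276
Divide by 1276: (x + 11)²/29 - (y + 7)²/44 = 1
Hyperbola, center (-11, -7), transverse axis horizontal; a² = 29, b² = 44.
c² = a² + b² = 29 + 44 = 73, so c = √73.
Foci lie on the horizontal axis through the center: (h ± c, k).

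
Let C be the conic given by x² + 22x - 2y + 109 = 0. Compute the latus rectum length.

2

Only x is squared. Complete the square in x: (x + 11)² = 2(y + 6).
Vertex (-11, -6); 4p = 2 so p = 1/2. Opens up.
Latus rectum length = |4p| = 2.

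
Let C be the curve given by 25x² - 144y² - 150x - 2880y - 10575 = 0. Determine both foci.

(3, -23) and (3, 3)

Rearranging, 25(x² - 6x) -144(y² + 20y) = 10575.
Complete the square in x and y: 25(x - 3)² -144(y + 10)² = 10575 + 225 - 14400 = -3600
Divide through by -3600 to get (y + 10)²/25 - (x - 3)²/144 = 1.
Hyperbola, center (3, -10), transverse axis vertical; a² = 25, b² = 144.
c² = a² + b² = 25 + 144 = 169, so c = 13.
Foci lie on the vertical axis through the center: (h, k ± c).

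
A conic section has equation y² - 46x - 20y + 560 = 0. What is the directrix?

Only y is squared. Complete the square in y: (y - 10)² = 46(x - 10).
Vertex (10, 10); 4p = 46 so p = 23/2. Opens right.
Directrix is the vertical line x = h − p = 10 − (23/2) = -3/2.

x = -3/2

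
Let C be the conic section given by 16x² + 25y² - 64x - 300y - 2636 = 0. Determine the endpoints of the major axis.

Group: 16(x² - 4x) + 25(y² - 12y) = 2636
16(x - 2)² + 25(y - 6)² = 2636 + 64 + 900 = 3600
Divide by 3600: (x - 2)²/225 + (y - 6)²/144 = 1
Ellipse, center (2, 6), major axis horizontal; a² = 225, b² = 144.
a = 15. Vertices at (h ± a, k).

(-13, 6) and (17, 6)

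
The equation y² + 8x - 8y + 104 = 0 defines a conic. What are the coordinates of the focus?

Only y is squared. Complete the square in y: (y - 4)² = -8(x + 11).
Vertex (-11, 4); 4p = -8 so p = -2. Opens left.
Focus is p units from the vertex along the axis: (h + p, k).

(-13, 4)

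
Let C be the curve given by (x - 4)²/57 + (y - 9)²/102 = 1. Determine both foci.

Center (4, 9). The larger denominator 102 sits under the y-term, so the major axis is vertical; a² = 102, b² = 57.
c² = a² - b² = 102 - 57 = 45, so c = 3√5.
Foci lie on the vertical axis through the center: (h, k ± c).

(4, 9 - 3√5) and (4, 9 + 3√5)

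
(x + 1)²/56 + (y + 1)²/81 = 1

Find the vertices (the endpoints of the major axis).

(-1, -10) and (-1, 8)

Center (-1, -1). The larger denominator 81 sits under the y-term, so the major axis is vertical; a² = 81, b² = 56.
a = 9. Vertices at (h, k ± a).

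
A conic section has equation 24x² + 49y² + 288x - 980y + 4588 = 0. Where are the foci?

Group: 24(x² + 12x) + 49(y² - 20y) = -4588
Complete the square in x and y: 24(x + 6)² + 49(y - 10)² = -4588 + 864 + 4900 = 1176
Dividing both sides by 1176: (x + 6)²/49 + (y - 10)²/24 = 1
Ellipse, center (-6, 10), major axis horizontal; a² = 49, b² = 24.
c² = a² - b² = 49 - 24 = 25, so c = 5.
Foci lie on the horizontal axis through the center: (h ± c, k).

(-11, 10) and (-1, 10)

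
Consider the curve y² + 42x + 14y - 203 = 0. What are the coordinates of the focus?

Only y is squared. Complete the square in y: (y + 7)² = -42(x - 6).
Vertex (6, -7); 4p = -42 so p = -21/2. Opens left.
Focus is p units from the vertex along the axis: (h + p, k).

(-9/2, -7)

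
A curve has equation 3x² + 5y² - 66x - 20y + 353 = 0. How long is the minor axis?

2√6

Collect terms: 3(x² - 22x) + 5(y² - 4y) = -353
Complete the square: 3(x - 11)² + 5(y - 2)² = -353 + 363 + 20 = 30
Dividing both sides by 30: (x - 11)²/10 + (y - 2)²/6 = 1
Ellipse, center (11, 2), major axis horizontal; a² = 10, b² = 6.
b² = 6 so b = √6; the minor axis has length 2b = 2√6.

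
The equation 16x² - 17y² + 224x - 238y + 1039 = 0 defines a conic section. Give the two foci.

Group: 16(x² + 14x) -17(y² + 14y) = -1039
Complete the square in x and y: 16(x + 7)² -17(y + 7)² = -1039 + 784 - 833 = -1088
Divide by -1088: (y + 7)²/64 - (x + 7)²/68 = 1
Hyperbola, center (-7, -7), transverse axis vertical; a² = 64, b² = 68.
c² = a² + b² = 64 + 68 = 132, so c = 2√33.
Foci lie on the vertical axis through the center: (h, k ± c).

(-7, -7 - 2√33) and (-7, -7 + 2√33)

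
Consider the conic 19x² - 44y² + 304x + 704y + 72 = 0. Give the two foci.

(-8, 8 - 3√14) and (-8, 8 + 3√14)

19(x² + 16x) -44(y² - 16y) = -72
Complete the square: 19(x + 8)² -44(y - 8)² = -72 + 1216 - 2816 = -1672
Dividing both sides by -1672: (y - 8)²/38 - (x + 8)²/88 = 1
Hyperbola, center (-8, 8), transverse axis vertical; a² = 38, b² = 88.
c² = a² + b² = 38 + 88 = 126, so c = 3√14.
Foci lie on the vertical axis through the center: (h, k ± c).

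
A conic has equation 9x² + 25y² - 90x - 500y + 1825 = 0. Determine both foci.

(-3, 10) and (13, 10)

9(x² - 10x) + 25(y² - 20y) = -1825
9(x - 5)² + 25(y - 10)² = -1825 + 225 + 2500 = 900
Divide through by 900 to get (x - 5)²/100 + (y - 10)²/36 = 1.
Ellipse, center (5, 10), major axis horizontal; a² = 100, b² = 36.
c² = a² - b² = 100 - 36 = 64, so c = 8.
Foci lie on the horizontal axis through the center: (h ± c, k).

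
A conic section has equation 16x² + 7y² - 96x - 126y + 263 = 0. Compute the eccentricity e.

Group the x- and y-terms: 16(x² - 6x) + 7(y² - 18y) = -263
Complete the square in x and y: 16(x - 3)² + 7(y - 9)² = -263 + 144 + 567 = 448
Dividing both sides by 448: (x - 3)²/28 + (y - 9)²/64 = 1
Ellipse, center (3, 9), major axis vertical; a² = 64, b² = 28.
c² = a² - b² = 36, so c = 6.
e = c/a = 6/8 = 3/4.

e = 3/4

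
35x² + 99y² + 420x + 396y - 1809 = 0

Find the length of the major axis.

Group: 35(x² + 12x) + 99(y² + 4y) = 1809
Complete the square: 35(x + 6)² + 99(y + 2)² = 1809 + 1260 + 396 = 3465
Divide through by 3465 to get (x + 6)²/99 + (y + 2)²/35 = 1.
Ellipse, center (-6, -2), major axis horizontal; a² = 99, b² = 35.
a² = 99 so a = 3√11; the major axis has length 2a = 6√11.

6√11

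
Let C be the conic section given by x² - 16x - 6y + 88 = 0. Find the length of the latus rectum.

Only x is squared. Complete the square in x: (x - 8)² = 6(y - 4).
Vertex (8, 4); 4p = 6 so p = 3/2. Opens up.
Latus rectum length = |4p| = 6.

6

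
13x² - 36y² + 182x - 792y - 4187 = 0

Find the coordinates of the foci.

Rearranging, 13(x² + 14x) -36(y² + 22y) = 4187.
Completing the square gives 13(x + 7)² -36(y + 11)² = 4187 + 637 - 4356 = 468.
Divide through by 468 to get (x + 7)²/36 - (y + 11)²/13 = 1.
Hyperbola, center (-7, -11), transverse axis horizontal; a² = 36, b² = 13.
c² = a² + b² = 36 + 13 = 49, so c = 7.
Foci lie on the horizontal axis through the center: (h ± c, k).

(-14, -11) and (0, -11)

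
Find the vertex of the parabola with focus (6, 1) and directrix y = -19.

(6, -9)

The vertex is the midpoint between the focus and the directrix along the axis of symmetry.
Axis is vertical (directrix is horizontal). Vertex y-coordinate = (1 + (-19))/2 = -9; x-coordinate = 6.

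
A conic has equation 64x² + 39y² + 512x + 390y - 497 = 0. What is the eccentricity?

Group the x- and y-terms: 64(x² + 8x) + 39(y² + 10y) = 497
Complete the square in x and y: 64(x + 4)² + 39(y + 5)² = 497 + 1024 + 975 = 2496
Dividing both sides by 2496: (x + 4)²/39 + (y + 5)²/64 = 1
Ellipse, center (-4, -5), major axis vertical; a² = 64, b² = 39.
c² = a² - b² = 25, so c = 5.
e = c/a = 5/8.

e = 5/8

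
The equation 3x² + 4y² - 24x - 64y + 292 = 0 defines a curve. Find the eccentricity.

e = 1/2

Group the x- and y-terms: 3(x² - 8x) + 4(y² - 16y) = -292
Completing the square gives 3(x - 4)² + 4(y - 8)² = -292 + 48 + 256 = 12.
Divide by 12: (x - 4)²/4 + (y - 8)²/3 = 1
Ellipse, center (4, 8), major axis horizontal; a² = 4, b² = 3.
c² = a² - b² = 1, so c = 1.
e = c/a = 1/2.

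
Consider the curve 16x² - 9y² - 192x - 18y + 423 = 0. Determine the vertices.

Group: 16(x² - 12x) -9(y² + 2y) = -423
Completing the square gives 16(x - 6)² -9(y + 1)² = -423 + 576 - 9 = 144.
Dividing both sides by 144: (x - 6)²/9 - (y + 1)²/16 = 1
Hyperbola, center (6, -1), transverse axis horizontal; a² = 9, b² = 16.
a = 3. Vertices at (h ± a, k).

(3, -1) and (9, -1)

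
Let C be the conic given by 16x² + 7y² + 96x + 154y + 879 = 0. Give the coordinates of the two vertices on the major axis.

(-3, -15) and (-3, -7)

Group the x- and y-terms: 16(x² + 6x) + 7(y² + 22y) = -879
Complete the square: 16(x + 3)² + 7(y + 11)² = -879 + 144 + 847 = 112
Dividing both sides by 112: (x + 3)²/7 + (y + 11)²/16 = 1
Ellipse, center (-3, -11), major axis vertical; a² = 16, b² = 7.
a = 4. Vertices at (h, k ± a).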